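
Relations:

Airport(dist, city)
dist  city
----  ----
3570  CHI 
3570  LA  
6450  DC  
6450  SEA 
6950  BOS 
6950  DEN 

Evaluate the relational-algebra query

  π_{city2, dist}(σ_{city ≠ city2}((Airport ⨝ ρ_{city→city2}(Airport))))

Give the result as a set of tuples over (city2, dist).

ρ[city→city2]: schema becomes (dist, city2); tuples unchanged.
Joining Airport and ρ_{city→city2}(Airport) on dist yields {(3570, CHI, CHI), (3570, CHI, LA), (3570, LA, CHI), (3570, LA, LA), (6450, DC, DC), (6450, DC, SEA), (6450, SEA, DC), (6450, SEA, SEA), (6950, BOS, BOS), (6950, BOS, DEN), (6950, DEN, BOS), (6950, DEN, DEN)}.
Filtering on city ≠ city2 leaves {(3570, CHI, LA), (3570, LA, CHI), (6450, DC, SEA), (6450, SEA, DC), (6950, BOS, DEN), (6950, DEN, BOS)}.
Keep only column(s) city2, dist: {(BOS, 6950), (CHI, 3570), (DC, 6450), (DEN, 6950), (LA, 3570), (SEA, 6450)}

{(BOS, 6950), (CHI, 3570), (DC, 6450), (DEN, 6950), (LA, 3570), (SEA, 6450)}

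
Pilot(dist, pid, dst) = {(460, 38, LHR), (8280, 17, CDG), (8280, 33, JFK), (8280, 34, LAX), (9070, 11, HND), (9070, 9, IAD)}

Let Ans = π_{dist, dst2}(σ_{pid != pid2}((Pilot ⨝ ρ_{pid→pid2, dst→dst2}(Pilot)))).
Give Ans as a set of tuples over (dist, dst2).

ρ[pid→pid2, dst→dst2]: schema becomes (dist, pid2, dst2); tuples unchanged.
Pilot ⋈ ρ_{pid→pid2, dst→dst2}(Pilot) (natural join on dist): {(460, 38, LHR, 38, LHR), (8280, 17, CDG, 17, CDG), (8280, 17, CDG, 33, JFK), (8280, 17, CDG, 34, LAX), (8280, 33, JFK, 17, CDG), (8280, 33, JFK, 33, JFK), (8280, 33, JFK, 34, LAX), (8280, 34, LAX, 17, CDG), (8280, 34, LAX, 33, JFK), (8280, 34, LAX, 34, LAX), (9070, 11, HND, 11, HND), (9070, 11, HND, 9, IAD), (9070, 9, IAD, 11, HND), (9070, 9, IAD, 9, IAD)}
Filtering on pid != pid2 leaves {(8280, 17, CDG, 33, JFK), (8280, 17, CDG, 34, LAX), (8280, 33, JFK, 17, CDG), (8280, 33, JFK, 34, LAX), (8280, 34, LAX, 17, CDG), (8280, 34, LAX, 33, JFK), (9070, 11, HND, 9, IAD), (9070, 9, IAD, 11, HND)}.
Projecting to dist, dst2 (3 duplicate(s) eliminated): {(8280, CDG), (8280, JFK), (8280, LAX), (9070, HND), (9070, IAD)}

{(8280, CDG), (8280, JFK), (8280, LAX), (9070, HND), (9070, IAD)}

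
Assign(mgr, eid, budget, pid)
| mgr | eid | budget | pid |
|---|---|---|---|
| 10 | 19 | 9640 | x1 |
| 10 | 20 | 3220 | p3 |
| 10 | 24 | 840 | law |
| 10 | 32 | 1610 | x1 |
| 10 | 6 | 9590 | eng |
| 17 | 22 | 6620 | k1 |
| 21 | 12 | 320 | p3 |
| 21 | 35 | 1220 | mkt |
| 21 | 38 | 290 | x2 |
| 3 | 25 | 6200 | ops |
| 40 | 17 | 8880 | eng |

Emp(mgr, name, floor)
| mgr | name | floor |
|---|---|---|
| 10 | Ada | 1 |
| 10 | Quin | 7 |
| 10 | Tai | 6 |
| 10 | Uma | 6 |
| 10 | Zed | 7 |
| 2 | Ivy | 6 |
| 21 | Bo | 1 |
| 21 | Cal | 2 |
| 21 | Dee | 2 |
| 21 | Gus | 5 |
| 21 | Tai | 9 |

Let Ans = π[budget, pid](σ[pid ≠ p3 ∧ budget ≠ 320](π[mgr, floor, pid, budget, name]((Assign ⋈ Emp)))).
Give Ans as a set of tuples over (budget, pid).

{(1220, mkt), (1610, x1), (290, x2), (840, law), (9590, eng), (9640, x1)}

Natural join on mgr: {(10, 19, 9640, x1, Ada, 1), (10, 19, 9640, x1, Quin, 7), (10, 19, 9640, x1, Tai, 6), (10, 19, 9640, x1, Uma, 6), (10, 19, 9640, x1, Zed, 7), (10, 20, 3220, p3, Ada, 1), (10, 20, 3220, p3, Quin, 7), (10, 20, 3220, p3, Tai, 6), (10, 20, 3220, p3, Uma, 6), (10, 20, 3220, p3, Zed, 7), (10, 24, 840, law, Ada, 1), (10, 24, 840, law, Quin, 7), (10, 24, 840, law, Tai, 6), (10, 24, 840, law, Uma, 6), (10, 24, 840, law, Zed, 7), (10, 32, 1610, x1, Ada, 1), (10, 32, 1610, x1, Quin, 7), (10, 32, 1610, x1, Tai, 6), (10, 32, 1610, x1, Uma, 6), (10, 32, 1610, x1, Zed, 7), (10, 6, 9590, eng, Ada, 1), (10, 6, 9590, eng, Quin, 7), (10, 6, 9590, eng, Tai, 6), (10, 6, 9590, eng, Uma, 6), (10, 6, 9590, eng, Zed, 7), (21, 12, 320, p3, Bo, 1), (21, 12, 320, p3, Cal, 2), (21, 12, 320, p3, Dee, 2), (21, 12, 320, p3, Gus, 5), (21, 12, 320, p3, Tai, 9), (21, 35, 1220, mkt, Bo, 1), (21, 35, 1220, mkt, Cal, 2), (21, 35, 1220, mkt, Dee, 2), (21, 35, 1220, mkt, Gus, 5), (21, 35, 1220, mkt, Tai, 9), (21, 38, 290, x2, Bo, 1), (21, 38, 290, x2, Cal, 2), (21, 38, 290, x2, Dee, 2), (21, 38, 290, x2, Gus, 5), (21, 38, 290, x2, Tai, 9)}
Projecting to mgr, floor, pid, budget, name: {(10, 1, eng, 9590, Ada), (10, 1, law, 840, Ada), (10, 1, p3, 3220, Ada), (10, 1, x1, 1610, Ada), (10, 1, x1, 9640, Ada), (10, 6, eng, 9590, Tai), (10, 6, eng, 9590, Uma), (10, 6, law, 840, Tai), (10, 6, law, 840, Uma), (10, 6, p3, 3220, Tai), (10, 6, p3, 3220, Uma), (10, 6, x1, 1610, Tai), (10, 6, x1, 1610, Uma), (10, 6, x1, 9640, Tai), (10, 6, x1, 9640, Uma), (10, 7, eng, 9590, Quin), (10, 7, eng, 9590, Zed), (10, 7, law, 840, Quin), (10, 7, law, 840, Zed), (10, 7, p3, 3220, Quin), (10, 7, p3, 3220, Zed), (10, 7, x1, 1610, Quin), (10, 7, x1, 1610, Zed), (10, 7, x1, 9640, Quin), (10, 7, x1, 9640, Zed), (21, 1, mkt, 1220, Bo), (21, 1, p3, 320, Bo), (21, 1, x2, 290, Bo), (21, 2, mkt, 1220, Cal), (21, 2, mkt, 1220, Dee), (21, 2, p3, 320, Cal), (21, 2, p3, 320, Dee), (21, 2, x2, 290, Cal), (21, 2, x2, 290, Dee), (21, 5, mkt, 1220, Gus), (21, 5, p3, 320, Gus), (21, 5, x2, 290, Gus), (21, 9, mkt, 1220, Tai), (21, 9, p3, 320, Tai), (21, 9, x2, 290, Tai)}
Apply σ_{pid ≠ p3 ∧ budget ≠ 320}; surviving tuples: {(10, 1, eng, 9590, Ada), (10, 1, law, 840, Ada), (10, 1, x1, 1610, Ada), (10, 1, x1, 9640, Ada), (10, 6, eng, 9590, Tai), (10, 6, eng, 9590, Uma), (10, 6, law, 840, Tai), (10, 6, law, 840, Uma), (10, 6, x1, 1610, Tai), (10, 6, x1, 1610, Uma), (10, 6, x1, 9640, Tai), (10, 6, x1, 9640, Uma), (10, 7, eng, 9590, Quin), (10, 7, eng, 9590, Zed), (10, 7, law, 840, Quin), (10, 7, law, 840, Zed), (10, 7, x1, 1610, Quin), (10, 7, x1, 1610, Zed), (10, 7, x1, 9640, Quin), (10, 7, x1, 9640, Zed), (21, 1, mkt, 1220, Bo), (21, 1, x2, 290, Bo), (21, 2, mkt, 1220, Cal), (21, 2, mkt, 1220, Dee), (21, 2, x2, 290, Cal), (21, 2, x2, 290, Dee), (21, 5, mkt, 1220, Gus), (21, 5, x2, 290, Gus), (21, 9, mkt, 1220, Tai), (21, 9, x2, 290, Tai)}
Projecting to budget, pid (24 duplicate(s) eliminated): {(1220, mkt), (1610, x1), (290, x2), (840, law), (9590, eng), (9640, x1)}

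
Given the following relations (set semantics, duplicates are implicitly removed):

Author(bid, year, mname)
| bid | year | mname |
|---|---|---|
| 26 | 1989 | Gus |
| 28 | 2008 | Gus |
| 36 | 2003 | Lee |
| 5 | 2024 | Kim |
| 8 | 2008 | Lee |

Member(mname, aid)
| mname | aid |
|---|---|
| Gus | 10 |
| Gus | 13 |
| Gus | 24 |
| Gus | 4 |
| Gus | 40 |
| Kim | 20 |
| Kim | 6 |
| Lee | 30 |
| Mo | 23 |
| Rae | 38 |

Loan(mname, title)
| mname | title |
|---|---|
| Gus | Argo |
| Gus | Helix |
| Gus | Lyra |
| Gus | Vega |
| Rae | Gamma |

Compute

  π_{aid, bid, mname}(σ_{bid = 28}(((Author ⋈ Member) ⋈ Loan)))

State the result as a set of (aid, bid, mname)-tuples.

Author ⋈ Member (natural join on mname): {(26, 1989, Gus, 10), (26, 1989, Gus, 13), (26, 1989, Gus, 24), (26, 1989, Gus, 4), (26, 1989, Gus, 40), (28, 2008, Gus, 10), (28, 2008, Gus, 13), (28, 2008, Gus, 24), (28, 2008, Gus, 4), (28, 2008, Gus, 40), (36, 2003, Lee, 30), (5, 2024, Kim, 20), (5, 2024, Kim, 6), (8, 2008, Lee, 30)}
(Author ⋈ Member) ⋈ Loan (natural join on mname): {(26, 1989, Gus, 10, Argo), (26, 1989, Gus, 10, Helix), (26, 1989, Gus, 10, Lyra), (26, 1989, Gus, 10, Vega), (26, 1989, Gus, 13, Argo), (26, 1989, Gus, 13, Helix), (26, 1989, Gus, 13, Lyra), (26, 1989, Gus, 13, Vega), (26, 1989, Gus, 24, Argo), (26, 1989, Gus, 24, Helix), (26, 1989, Gus, 24, Lyra), (26, 1989, Gus, 24, Vega), (26, 1989, Gus, 4, Argo), (26, 1989, Gus, 4, Helix), (26, 1989, Gus, 4, Lyra), (26, 1989, Gus, 4, Vega), (26, 1989, Gus, 40, Argo), (26, 1989, Gus, 40, Helix), (26, 1989, Gus, 40, Lyra), (26, 1989, Gus, 40, Vega), (28, 2008, Gus, 10, Argo), (28, 2008, Gus, 10, Helix), (28, 2008, Gus, 10, Lyra), (28, 2008, Gus, 10, Vega), (28, 2008, Gus, 13, Argo), (28, 2008, Gus, 13, Helix), (28, 2008, Gus, 13, Lyra), (28, 2008, Gus, 13, Vega), (28, 2008, Gus, 24, Argo), (28, 2008, Gus, 24, Helix), (28, 2008, Gus, 24, Lyra), (28, 2008, Gus, 24, Vega), (28, 2008, Gus, 4, Argo), (28, 2008, Gus, 4, Helix), (28, 2008, Gus, 4, Lyra), (28, 2008, Gus, 4, Vega), (28, 2008, Gus, 40, Argo), (28, 2008, Gus, 40, Helix), (28, 2008, Gus, 40, Lyra), (28, 2008, Gus, 40, Vega)}
Apply σ_{bid = 28}; surviving tuples: {(28, 2008, Gus, 10, Argo), (28, 2008, Gus, 10, Helix), (28, 2008, Gus, 10, Lyra), (28, 2008, Gus, 10, Vega), (28, 2008, Gus, 13, Argo), (28, 2008, Gus, 13, Helix), (28, 2008, Gus, 13, Lyra), (28, 2008, Gus, 13, Vega), (28, 2008, Gus, 24, Argo), (28, 2008, Gus, 24, Helix), (28, 2008, Gus, 24, Lyra), (28, 2008, Gus, 24, Vega), (28, 2008, Gus, 4, Argo), (28, 2008, Gus, 4, Helix), (28, 2008, Gus, 4, Lyra), (28, 2008, Gus, 4, Vega), (28, 2008, Gus, 40, Argo), (28, 2008, Gus, 40, Helix), (28, 2008, Gus, 40, Lyra), (28, 2008, Gus, 40, Vega)}
Keep only column(s) aid, bid, mname (15 duplicate(s) eliminated): {(10, 28, Gus), (13, 28, Gus), (24, 28, Gus), (4, 28, Gus), (40, 28, Gus)}

{(10, 28, Gus), (13, 28, Gus), (24, 28, Gus), (4, 28, Gus), (40, 28, Gus)}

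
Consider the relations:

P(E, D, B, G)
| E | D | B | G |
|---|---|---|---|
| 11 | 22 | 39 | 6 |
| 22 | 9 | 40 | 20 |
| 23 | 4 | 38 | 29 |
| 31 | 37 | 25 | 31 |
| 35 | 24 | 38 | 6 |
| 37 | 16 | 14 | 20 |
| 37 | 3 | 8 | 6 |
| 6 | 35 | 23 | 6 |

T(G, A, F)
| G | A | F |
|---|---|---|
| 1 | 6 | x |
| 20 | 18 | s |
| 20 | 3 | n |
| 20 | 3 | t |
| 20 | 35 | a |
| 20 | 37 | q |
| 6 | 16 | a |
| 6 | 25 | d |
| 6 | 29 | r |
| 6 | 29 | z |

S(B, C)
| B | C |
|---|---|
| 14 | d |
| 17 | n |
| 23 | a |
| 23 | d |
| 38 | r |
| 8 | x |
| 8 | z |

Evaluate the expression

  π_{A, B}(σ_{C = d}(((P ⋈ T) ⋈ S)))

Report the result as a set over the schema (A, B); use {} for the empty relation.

P ⋈ T (natural join on G): {(11, 22, 39, 6, 16, a), (11, 22, 39, 6, 25, d), (11, 22, 39, 6, 29, r), (11, 22, 39, 6, 29, z), (22, 9, 40, 20, 18, s), (22, 9, 40, 20, 3, n), (22, 9, 40, 20, 3, t), (22, 9, 40, 20, 35, a), (22, 9, 40, 20, 37, q), (35, 24, 38, 6, 16, a), (35, 24, 38, 6, 25, d), (35, 24, 38, 6, 29, r), (35, 24, 38, 6, 29, z), (37, 16, 14, 20, 18, s), (37, 16, 14, 20, 3, n), (37, 16, 14, 20, 3, t), (37, 16, 14, 20, 35, a), (37, 16, 14, 20, 37, q), (37, 3, 8, 6, 16, a), (37, 3, 8, 6, 25, d), (37, 3, 8, 6, 29, r), (37, 3, 8, 6, 29, z), (6, 35, 23, 6, 16, a), (6, 35, 23, 6, 25, d), (6, 35, 23, 6, 29, r), (6, 35, 23, 6, 29, z)}
(P ⋈ T) ⋈ S (natural join on B): {(35, 24, 38, 6, 16, a, r), (35, 24, 38, 6, 25, d, r), (35, 24, 38, 6, 29, r, r), (35, 24, 38, 6, 29, z, r), (37, 16, 14, 20, 18, s, d), (37, 16, 14, 20, 3, n, d), (37, 16, 14, 20, 3, t, d), (37, 16, 14, 20, 35, a, d), (37, 16, 14, 20, 37, q, d), (37, 3, 8, 6, 16, a, x), (37, 3, 8, 6, 16, a, z), (37, 3, 8, 6, 25, d, x), (37, 3, 8, 6, 25, d, z), (37, 3, 8, 6, 29, r, x), (37, 3, 8, 6, 29, r, z), (37, 3, 8, 6, 29, z, x), (37, 3, 8, 6, 29, z, z), (6, 35, 23, 6, 16, a, a), (6, 35, 23, 6, 16, a, d), (6, 35, 23, 6, 25, d, a), (6, 35, 23, 6, 25, d, d), (6, 35, 23, 6, 29, r, a), (6, 35, 23, 6, 29, r, d), (6, 35, 23, 6, 29, z, a), (6, 35, 23, 6, 29, z, d)}
Filtering on C = d leaves {(37, 16, 14, 20, 18, s, d), (37, 16, 14, 20, 3, n, d), (37, 16, 14, 20, 3, t, d), (37, 16, 14, 20, 35, a, d), (37, 16, 14, 20, 37, q, d), (6, 35, 23, 6, 16, a, d), (6, 35, 23, 6, 25, d, d), (6, 35, 23, 6, 29, r, d), (6, 35, 23, 6, 29, z, d)}.
π_{A, B} gives {(16, 23), (18, 14), (25, 23), (29, 23), (3, 14), (35, 14), (37, 14)} (2 duplicate(s) eliminated).

{(16, 23), (18, 14), (25, 23), (29, 23), (3, 14), (35, 14), (37, 14)}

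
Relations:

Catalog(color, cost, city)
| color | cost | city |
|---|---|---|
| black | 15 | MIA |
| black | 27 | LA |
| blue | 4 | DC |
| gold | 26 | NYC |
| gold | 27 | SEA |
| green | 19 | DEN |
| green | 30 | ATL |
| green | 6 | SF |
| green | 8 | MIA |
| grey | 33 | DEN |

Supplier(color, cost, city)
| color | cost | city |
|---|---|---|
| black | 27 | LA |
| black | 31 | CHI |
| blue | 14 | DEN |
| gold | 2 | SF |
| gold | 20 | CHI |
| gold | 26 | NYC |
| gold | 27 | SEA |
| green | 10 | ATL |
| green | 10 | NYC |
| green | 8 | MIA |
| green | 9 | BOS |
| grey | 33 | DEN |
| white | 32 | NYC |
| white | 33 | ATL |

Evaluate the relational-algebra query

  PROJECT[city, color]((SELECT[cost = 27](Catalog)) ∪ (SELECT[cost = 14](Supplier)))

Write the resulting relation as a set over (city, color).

Filtering on cost = 27 leaves {(black, 27, LA), (gold, 27, SEA)}.
Filtering on cost = 14 leaves {(blue, 14, DEN)}.
Set union of the two operands is {(black, 27, LA), (blue, 14, DEN), (gold, 27, SEA)}.
Keep only column(s) city, color: {(DEN, blue), (LA, black), (SEA, gold)}

{(DEN, blue), (LA, black), (SEA, gold)}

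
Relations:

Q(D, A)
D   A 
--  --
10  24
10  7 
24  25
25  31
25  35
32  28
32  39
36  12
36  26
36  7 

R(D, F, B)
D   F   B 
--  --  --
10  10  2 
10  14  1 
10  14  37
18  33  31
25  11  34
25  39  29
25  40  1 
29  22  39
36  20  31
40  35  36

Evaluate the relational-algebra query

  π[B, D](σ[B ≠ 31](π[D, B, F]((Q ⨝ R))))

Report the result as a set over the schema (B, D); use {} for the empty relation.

{(1, 10), (1, 25), (2, 10), (29, 25), (34, 25), (37, 10)}

Natural join on D: {(10, 24, 10, 2), (10, 24, 14, 1), (10, 24, 14, 37), (10, 7, 10, 2), (10, 7, 14, 1), (10, 7, 14, 37), (25, 31, 11, 34), (25, 31, 39, 29), (25, 31, 40, 1), (25, 35, 11, 34), (25, 35, 39, 29), (25, 35, 40, 1), (36, 12, 20, 31), (36, 26, 20, 31), (36, 7, 20, 31)}
Keep only column(s) D, B, F (8 duplicate(s) eliminated): {(10, 1, 14), (10, 2, 10), (10, 37, 14), (25, 1, 40), (25, 29, 39), (25, 34, 11), (36, 31, 20)}
Filtering on B ≠ 31 leaves {(10, 1, 14), (10, 2, 10), (10, 37, 14), (25, 1, 40), (25, 29, 39), (25, 34, 11)}.
Keep only column(s) B, D: {(1, 10), (1, 25), (2, 10), (29, 25), (34, 25), (37, 10)}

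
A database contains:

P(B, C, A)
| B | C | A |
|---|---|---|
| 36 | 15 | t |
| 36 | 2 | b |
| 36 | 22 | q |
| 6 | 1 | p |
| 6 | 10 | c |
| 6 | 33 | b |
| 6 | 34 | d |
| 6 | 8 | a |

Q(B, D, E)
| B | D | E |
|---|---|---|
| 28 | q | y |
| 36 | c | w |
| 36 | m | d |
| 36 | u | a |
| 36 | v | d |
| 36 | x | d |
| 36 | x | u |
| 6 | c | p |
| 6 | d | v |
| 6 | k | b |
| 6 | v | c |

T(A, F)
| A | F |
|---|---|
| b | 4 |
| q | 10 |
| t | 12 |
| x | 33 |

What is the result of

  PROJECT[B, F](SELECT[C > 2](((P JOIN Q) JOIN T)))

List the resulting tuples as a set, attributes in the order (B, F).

{(36, 10), (36, 12), (6, 4)}

P ⋈ Q (natural join on B): {(36, 15, t, c, w), (36, 15, t, m, d), (36, 15, t, u, a), (36, 15, t, v, d), (36, 15, t, x, d), (36, 15, t, x, u), (36, 2, b, c, w), (36, 2, b, m, d), (36, 2, b, u, a), (36, 2, b, v, d), (36, 2, b, x, d), (36, 2, b, x, u), (36, 22, q, c, w), (36, 22, q, m, d), (36, 22, q, u, a), (36, 22, q, v, d), (36, 22, q, x, d), (36, 22, q, x, u), (6, 1, p, c, p), (6, 1, p, d, v), (6, 1, p, k, b), (6, 1, p, v, c), (6, 10, c, c, p), (6, 10, c, d, v), (6, 10, c, k, b), (6, 10, c, v, c), (6, 33, b, c, p), (6, 33, b, d, v), (6, 33, b, k, b), (6, 33, b, v, c), (6, 34, d, c, p), (6, 34, d, d, v), (6, 34, d, k, b), (6, 34, d, v, c), (6, 8, a, c, p), (6, 8, a, d, v), (6, 8, a, k, b), (6, 8, a, v, c)}
(P JOIN Q) ⋈ T (natural join on A): {(36, 15, t, c, w, 12), (36, 15, t, m, d, 12), (36, 15, t, u, a, 12), (36, 15, t, v, d, 12), (36, 15, t, x, d, 12), (36, 15, t, x, u, 12), (36, 2, b, c, w, 4), (36, 2, b, m, d, 4), (36, 2, b, u, a, 4), (36, 2, b, v, d, 4), (36, 2, b, x, d, 4), (36, 2, b, x, u, 4), (36, 22, q, c, w, 10), (36, 22, q, m, d, 10), (36, 22, q, u, a, 10), (36, 22, q, v, d, 10), (36, 22, q, x, d, 10), (36, 22, q, x, u, 10), (6, 33, b, c, p, 4), (6, 33, b, d, v, 4), (6, 33, b, k, b, 4), (6, 33, b, v, c, 4)}
Apply σ_{C > 2}; surviving tuples: {(36, 15, t, c, w, 12), (36, 15, t, m, d, 12), (36, 15, t, u, a, 12), (36, 15, t, v, d, 12), (36, 15, t, x, d, 12), (36, 15, t, x, u, 12), (36, 22, q, c, w, 10), (36, 22, q, m, d, 10), (36, 22, q, u, a, 10), (36, 22, q, v, d, 10), (36, 22, q, x, d, 10), (36, 22, q, x, u, 10), (6, 33, b, c, p, 4), (6, 33, b, d, v, 4), (6, 33, b, k, b, 4), (6, 33, b, v, c, 4)}
π_{B, F} gives {(36, 10), (36, 12), (6, 4)} (13 duplicate(s) eliminated).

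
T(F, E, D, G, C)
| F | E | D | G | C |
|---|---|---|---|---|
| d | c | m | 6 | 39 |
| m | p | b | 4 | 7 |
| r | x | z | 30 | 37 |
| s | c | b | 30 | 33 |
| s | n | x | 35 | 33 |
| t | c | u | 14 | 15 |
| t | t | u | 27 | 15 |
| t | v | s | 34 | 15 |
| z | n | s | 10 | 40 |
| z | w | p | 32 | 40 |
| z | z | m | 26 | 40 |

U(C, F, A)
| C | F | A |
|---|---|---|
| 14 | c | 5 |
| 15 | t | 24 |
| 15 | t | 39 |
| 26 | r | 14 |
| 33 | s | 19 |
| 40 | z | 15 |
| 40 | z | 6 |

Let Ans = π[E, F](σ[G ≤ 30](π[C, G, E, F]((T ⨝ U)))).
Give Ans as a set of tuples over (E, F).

{(c, s), (c, t), (n, z), (t, t), (z, z)}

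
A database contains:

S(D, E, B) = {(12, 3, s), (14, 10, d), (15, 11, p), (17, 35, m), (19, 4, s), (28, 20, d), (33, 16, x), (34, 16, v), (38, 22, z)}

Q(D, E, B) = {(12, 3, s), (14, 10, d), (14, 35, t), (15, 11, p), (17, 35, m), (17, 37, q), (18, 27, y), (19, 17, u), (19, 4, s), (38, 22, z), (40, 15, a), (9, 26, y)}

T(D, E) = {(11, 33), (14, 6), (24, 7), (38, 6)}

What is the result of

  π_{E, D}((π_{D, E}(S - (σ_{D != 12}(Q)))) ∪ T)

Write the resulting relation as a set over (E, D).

{(16, 33), (16, 34), (20, 28), (3, 12), (33, 11), (6, 14), (6, 38), (7, 24)}

Apply σ_{D != 12}; surviving tuples: {(14, 10, d), (14, 35, t), (15, 11, p), (17, 35, m), (17, 37, q), (18, 27, y), (19, 17, u), (19, 4, s), (38, 22, z), (40, 15, a), (9, 26, y)}
Taking the difference: {(12, 3, s), (28, 20, d), (33, 16, x), (34, 16, v)}
π[D, E]: project onto (D, E) → {(12, 3), (28, 20), (33, 16), (34, 16)}
Taking the union: {(11, 33), (12, 3), (14, 6), (24, 7), (28, 20), (33, 16), (34, 16), (38, 6)}
π[E, D]: project onto (E, D) → {(16, 33), (16, 34), (20, 28), (3, 12), (33, 11), (6, 14), (6, 38), (7, 24)}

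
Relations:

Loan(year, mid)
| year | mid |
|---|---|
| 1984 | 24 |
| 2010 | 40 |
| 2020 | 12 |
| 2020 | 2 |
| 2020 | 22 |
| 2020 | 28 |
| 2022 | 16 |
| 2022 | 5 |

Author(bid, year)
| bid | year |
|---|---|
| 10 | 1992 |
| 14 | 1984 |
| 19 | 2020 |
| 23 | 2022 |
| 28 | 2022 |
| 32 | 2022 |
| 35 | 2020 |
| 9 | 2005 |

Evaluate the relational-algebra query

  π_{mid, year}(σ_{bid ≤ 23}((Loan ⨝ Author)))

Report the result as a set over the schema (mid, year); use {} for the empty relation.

Natural join on year: {(1984, 24, 14), (2020, 12, 19), (2020, 12, 35), (2020, 2, 19), (2020, 2, 35), (2020, 22, 19), (2020, 22, 35), (2020, 28, 19), (2020, 28, 35), (2022, 16, 23), (2022, 16, 28), (2022, 16, 32), (2022, 5, 23), (2022, 5, 28), (2022, 5, 32)}
Apply σ_{bid ≤ 23}; surviving tuples: {(1984, 24, 14), (2020, 12, 19), (2020, 2, 19), (2020, 22, 19), (2020, 28, 19), (2022, 16, 23), (2022, 5, 23)}
π[mid, year]: project onto (mid, year) → {(12, 2020), (16, 2022), (2, 2020), (22, 2020), (24, 1984), (28, 2020), (5, 2022)}

{(12, 2020), (16, 2022), (2, 2020), (22, 2020), (24, 1984), (28, 2020), (5, 2022)}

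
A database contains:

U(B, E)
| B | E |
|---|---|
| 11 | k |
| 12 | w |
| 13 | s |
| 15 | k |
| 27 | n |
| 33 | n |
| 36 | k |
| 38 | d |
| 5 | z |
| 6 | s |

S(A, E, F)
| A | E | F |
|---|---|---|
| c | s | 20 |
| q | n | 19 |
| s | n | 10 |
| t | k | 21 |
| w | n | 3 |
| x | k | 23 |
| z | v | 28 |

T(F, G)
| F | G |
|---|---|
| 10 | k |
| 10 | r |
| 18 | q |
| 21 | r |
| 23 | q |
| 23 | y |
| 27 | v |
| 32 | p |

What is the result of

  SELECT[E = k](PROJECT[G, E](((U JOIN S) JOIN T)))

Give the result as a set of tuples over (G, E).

{(q, k), (r, k), (y, k)}

Joining U and S on E yields {(11, k, t, 21), (11, k, x, 23), (13, s, c, 20), (15, k, t, 21), (15, k, x, 23), (27, n, q, 19), (27, n, s, 10), (27, n, w, 3), (33, n, q, 19), (33, n, s, 10), (33, n, w, 3), (36, k, t, 21), (36, k, x, 23), (6, s, c, 20)}.
Joining (U JOIN S) and T on F yields {(11, k, t, 21, r), (11, k, x, 23, q), (11, k, x, 23, y), (15, k, t, 21, r), (15, k, x, 23, q), (15, k, x, 23, y), (27, n, s, 10, k), (27, n, s, 10, r), (33, n, s, 10, k), (33, n, s, 10, r), (36, k, t, 21, r), (36, k, x, 23, q), (36, k, x, 23, y)}.
π[G, E]: project onto (G, E) (8 duplicate(s) eliminated) → {(k, n), (q, k), (r, k), (r, n), (y, k)}
Apply σ_{E = k}; surviving tuples: {(q, k), (r, k), (y, k)}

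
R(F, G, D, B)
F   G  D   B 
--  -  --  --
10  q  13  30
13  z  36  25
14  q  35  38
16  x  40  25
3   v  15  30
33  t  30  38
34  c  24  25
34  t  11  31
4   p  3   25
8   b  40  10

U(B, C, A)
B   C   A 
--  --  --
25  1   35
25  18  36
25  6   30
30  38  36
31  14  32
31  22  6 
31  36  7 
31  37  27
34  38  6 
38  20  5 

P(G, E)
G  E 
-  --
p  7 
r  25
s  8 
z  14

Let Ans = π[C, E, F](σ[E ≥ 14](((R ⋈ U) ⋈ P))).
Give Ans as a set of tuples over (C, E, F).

Natural join on B: {(10, q, 13, 30, 38, 36), (13, z, 36, 25, 1, 35), (13, z, 36, 25, 18, 36), (13, z, 36, 25, 6, 30), (14, q, 35, 38, 20, 5), (16, x, 40, 25, 1, 35), (16, x, 40, 25, 18, 36), (16, x, 40, 25, 6, 30), (3, v, 15, 30, 38, 36), (33, t, 30, 38, 20, 5), (34, c, 24, 25, 1, 35), (34, c, 24, 25, 18, 36), (34, c, 24, 25, 6, 30), (34, t, 11, 31, 14, 32), (34, t, 11, 31, 22, 6), (34, t, 11, 31, 36, 7), (34, t, 11, 31, 37, 27), (4, p, 3, 25, 1, 35), (4, p, 3, 25, 18, 36), (4, p, 3, 25, 6, 30)}
Natural join on G: {(13, z, 36, 25, 1, 35, 14), (13, z, 36, 25, 18, 36, 14), (13, z, 36, 25, 6, 30, 14), (4, p, 3, 25, 1, 35, 7), (4, p, 3, 25, 18, 36, 7), (4, p, 3, 25, 6, 30, 7)}
σ[E ≥ 14]: keep tuples satisfying E ≥ 14 → {(13, z, 36, 25, 1, 35, 14), (13, z, 36, 25, 18, 36, 14), (13, z, 36, 25, 6, 30, 14)}
π[C, E, F]: project onto (C, E, F) → {(1, 14, 13), (18, 14, 13), (6, 14, 13)}

{(1, 14, 13), (18, 14, 13), (6, 14, 13)}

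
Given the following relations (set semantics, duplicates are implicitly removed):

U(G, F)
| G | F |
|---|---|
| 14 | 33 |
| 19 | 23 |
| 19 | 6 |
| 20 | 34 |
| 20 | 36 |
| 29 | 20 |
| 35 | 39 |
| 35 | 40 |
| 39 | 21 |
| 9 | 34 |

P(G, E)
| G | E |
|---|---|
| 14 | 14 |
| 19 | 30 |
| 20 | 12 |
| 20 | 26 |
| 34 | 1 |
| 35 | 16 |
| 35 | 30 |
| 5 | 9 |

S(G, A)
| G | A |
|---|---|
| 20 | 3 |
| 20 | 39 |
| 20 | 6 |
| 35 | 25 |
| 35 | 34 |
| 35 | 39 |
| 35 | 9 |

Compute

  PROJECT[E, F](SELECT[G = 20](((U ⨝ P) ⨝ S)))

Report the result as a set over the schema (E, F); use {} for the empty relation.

{(12, 34), (12, 36), (26, 34), (26, 36)}

Joining U and P on G yields {(14, 33, 14), (19, 23, 30), (19, 6, 30), (20, 34, 12), (20, 34, 26), (20, 36, 12), (20, 36, 26), (35, 39, 16), (35, 39, 30), (35, 40, 16), (35, 40, 30)}.
Joining (U ⨝ P) and S on G yields {(20, 34, 12, 3), (20, 34, 12, 39), (20, 34, 12, 6), (20, 34, 26, 3), (20, 34, 26, 39), (20, 34, 26, 6), (20, 36, 12, 3), (20, 36, 12, 39), (20, 36, 12, 6), (20, 36, 26, 3), (20, 36, 26, 39), (20, 36, 26, 6), (35, 39, 16, 25), (35, 39, 16, 34), (35, 39, 16, 39), (35, 39, 16, 9), (35, 39, 30, 25), (35, 39, 30, 34), (35, 39, 30, 39), (35, 39, 30, 9), (35, 40, 16, 25), (35, 40, 16, 34), (35, 40, 16, 39), (35, 40, 16, 9), (35, 40, 30, 25), (35, 40, 30, 34), (35, 40, 30, 39), (35, 40, 30, 9)}.
σ[G = 20]: keep tuples satisfying G = 20 → {(20, 34, 12, 3), (20, 34, 12, 39), (20, 34, 12, 6), (20, 34, 26, 3), (20, 34, 26, 39), (20, 34, 26, 6), (20, 36, 12, 3), (20, 36, 12, 39), (20, 36, 12, 6), (20, 36, 26, 3), (20, 36, 26, 39), (20, 36, 26, 6)}
Keep only column(s) E, F (8 duplicate(s) eliminated): {(12, 34), (12, 36), (26, 34), (26, 36)}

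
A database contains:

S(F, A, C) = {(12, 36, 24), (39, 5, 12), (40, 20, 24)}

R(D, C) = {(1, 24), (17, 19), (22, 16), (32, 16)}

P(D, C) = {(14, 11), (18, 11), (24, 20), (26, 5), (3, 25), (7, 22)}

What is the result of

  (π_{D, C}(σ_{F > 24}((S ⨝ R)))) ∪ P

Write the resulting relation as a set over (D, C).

S ⋈ R (natural join on C): {(12, 36, 24, 1), (40, 20, 24, 1)}
Filtering on F > 24 leaves {(40, 20, 24, 1)}.
Projecting to D, C: {(1, 24)}
Set union of the two operands is {(1, 24), (14, 11), (18, 11), (24, 20), (26, 5), (3, 25), (7, 22)}.

{(1, 24), (14, 11), (18, 11), (24, 20), (26, 5), (3, 25), (7, 22)}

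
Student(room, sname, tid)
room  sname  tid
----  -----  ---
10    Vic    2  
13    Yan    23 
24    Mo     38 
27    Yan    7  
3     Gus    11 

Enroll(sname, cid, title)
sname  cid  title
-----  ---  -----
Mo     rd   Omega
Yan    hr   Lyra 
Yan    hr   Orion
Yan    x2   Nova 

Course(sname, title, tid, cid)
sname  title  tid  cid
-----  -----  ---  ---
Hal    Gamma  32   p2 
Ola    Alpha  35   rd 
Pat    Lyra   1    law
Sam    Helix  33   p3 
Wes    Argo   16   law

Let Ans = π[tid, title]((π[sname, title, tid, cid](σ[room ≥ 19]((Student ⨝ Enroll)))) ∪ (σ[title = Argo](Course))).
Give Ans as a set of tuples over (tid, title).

{(16, Argo), (38, Omega), (7, Lyra), (7, Nova), (7, Orion)}

Student ⋈ Enroll (natural join on sname): {(13, Yan, 23, hr, Lyra), (13, Yan, 23, hr, Orion), (13, Yan, 23, x2, Nova), (24, Mo, 38, rd, Omega), (27, Yan, 7, hr, Lyra), (27, Yan, 7, hr, Orion), (27, Yan, 7, x2, Nova)}
σ[room ≥ 19]: keep tuples satisfying room ≥ 19 → {(24, Mo, 38, rd, Omega), (27, Yan, 7, hr, Lyra), (27, Yan, 7, hr, Orion), (27, Yan, 7, x2, Nova)}
Projecting to sname, title, tid, cid: {(Mo, Omega, 38, rd), (Yan, Lyra, 7, hr), (Yan, Nova, 7, x2), (Yan, Orion, 7, hr)}
σ[title = Argo]: keep tuples satisfying title = Argo → {(Wes, Argo, 16, law)}
Taking the union: {(Mo, Omega, 38, rd), (Wes, Argo, 16, law), (Yan, Lyra, 7, hr), (Yan, Nova, 7, x2), (Yan, Orion, 7, hr)}
Projecting to tid, title: {(16, Argo), (38, Omega), (7, Lyra), (7, Nova), (7, Orion)}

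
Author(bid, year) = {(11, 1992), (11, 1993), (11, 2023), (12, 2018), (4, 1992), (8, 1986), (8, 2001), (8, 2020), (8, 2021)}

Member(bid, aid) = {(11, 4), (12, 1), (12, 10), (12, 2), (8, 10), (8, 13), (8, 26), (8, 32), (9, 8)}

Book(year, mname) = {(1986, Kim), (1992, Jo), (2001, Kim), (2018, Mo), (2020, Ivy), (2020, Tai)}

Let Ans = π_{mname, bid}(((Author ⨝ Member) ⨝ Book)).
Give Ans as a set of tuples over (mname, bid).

Author ⋈ Member (natural join on bid): {(11, 1992, 4), (11, 1993, 4), (11, 2023, 4), (12, 2018, 1), (12, 2018, 10), (12, 2018, 2), (8, 1986, 10), (8, 1986, 13), (8, 1986, 26), (8, 1986, 32), (8, 2001, 10), (8, 2001, 13), (8, 2001, 26), (8, 2001, 32), (8, 2020, 10), (8, 2020, 13), (8, 2020, 26), (8, 2020, 32), (8, 2021, 10), (8, 2021, 13), (8, 2021, 26), (8, 2021, 32)}
(Author ⨝ Member) ⋈ Book (natural join on year): {(11, 1992, 4, Jo), (12, 2018, 1, Mo), (12, 2018, 10, Mo), (12, 2018, 2, Mo), (8, 1986, 10, Kim), (8, 1986, 13, Kim), (8, 1986, 26, Kim), (8, 1986, 32, Kim), (8, 2001, 10, Kim), (8, 2001, 13, Kim), (8, 2001, 26, Kim), (8, 2001, 32, Kim), (8, 2020, 10, Ivy), (8, 2020, 10, Tai), (8, 2020, 13, Ivy), (8, 2020, 13, Tai), (8, 2020, 26, Ivy), (8, 2020, 26, Tai), (8, 2020, 32, Ivy), (8, 2020, 32, Tai)}
π_{mname, bid} gives {(Ivy, 8), (Jo, 11), (Kim, 8), (Mo, 12), (Tai, 8)} (15 duplicate(s) eliminated).

{(Ivy, 8), (Jo, 11), (Kim, 8), (Mo, 12), (Tai, 8)}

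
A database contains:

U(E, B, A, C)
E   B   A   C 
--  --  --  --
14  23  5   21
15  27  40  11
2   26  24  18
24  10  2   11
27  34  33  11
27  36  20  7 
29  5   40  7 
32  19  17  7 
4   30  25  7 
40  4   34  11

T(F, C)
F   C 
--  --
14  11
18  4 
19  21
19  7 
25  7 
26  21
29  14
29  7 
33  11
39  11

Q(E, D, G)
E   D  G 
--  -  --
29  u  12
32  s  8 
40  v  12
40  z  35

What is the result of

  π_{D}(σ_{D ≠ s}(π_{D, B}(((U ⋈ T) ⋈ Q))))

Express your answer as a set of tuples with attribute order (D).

Natural join on C: {(14, 23, 5, 21, 19), (14, 23, 5, 21, 26), (15, 27, 40, 11, 14), (15, 27, 40, 11, 33), (15, 27, 40, 11, 39), (24, 10, 2, 11, 14), (24, 10, 2, 11, 33), (24, 10, 2, 11, 39), (27, 34, 33, 11, 14), (27, 34, 33, 11, 33), (27, 34, 33, 11, 39), (27, 36, 20, 7, 19), (27, 36, 20, 7, 25), (27, 36, 20, 7, 29), (29, 5, 40, 7, 19), (29, 5, 40, 7, 25), (29, 5, 40, 7, 29), (32, 19, 17, 7, 19), (32, 19, 17, 7, 25), (32, 19, 17, 7, 29), (4, 30, 25, 7, 19), (4, 30, 25, 7, 25), (4, 30, 25, 7, 29), (40, 4, 34, 11, 14), (40, 4, 34, 11, 33), (40, 4, 34, 11, 39)}
Natural join on E: {(29, 5, 40, 7, 19, u, 12), (29, 5, 40, 7, 25, u, 12), (29, 5, 40, 7, 29, u, 12), (32, 19, 17, 7, 19, s, 8), (32, 19, 17, 7, 25, s, 8), (32, 19, 17, 7, 29, s, 8), (40, 4, 34, 11, 14, v, 12), (40, 4, 34, 11, 14, z, 35), (40, 4, 34, 11, 33, v, 12), (40, 4, 34, 11, 33, z, 35), (40, 4, 34, 11, 39, v, 12), (40, 4, 34, 11, 39, z, 35)}
π[D, B]: project onto (D, B) (8 duplicate(s) eliminated) → {(s, 19), (u, 5), (v, 4), (z, 4)}
Selection D ≠ s: {(u, 5), (v, 4), (z, 4)}
π[D]: project onto (D) → {u, v, z}

{u, v, z}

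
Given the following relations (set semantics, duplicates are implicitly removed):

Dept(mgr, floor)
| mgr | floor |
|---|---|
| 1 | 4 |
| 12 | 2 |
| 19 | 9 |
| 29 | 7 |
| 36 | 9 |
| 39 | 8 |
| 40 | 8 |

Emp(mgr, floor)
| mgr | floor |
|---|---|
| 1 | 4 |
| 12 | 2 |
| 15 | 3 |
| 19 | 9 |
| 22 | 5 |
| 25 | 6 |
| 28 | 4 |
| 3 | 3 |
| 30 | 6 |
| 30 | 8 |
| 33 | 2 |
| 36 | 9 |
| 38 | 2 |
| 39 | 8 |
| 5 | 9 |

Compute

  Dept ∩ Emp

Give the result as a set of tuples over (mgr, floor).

{(1, 4), (12, 2), (19, 9), (36, 9), (39, 8)}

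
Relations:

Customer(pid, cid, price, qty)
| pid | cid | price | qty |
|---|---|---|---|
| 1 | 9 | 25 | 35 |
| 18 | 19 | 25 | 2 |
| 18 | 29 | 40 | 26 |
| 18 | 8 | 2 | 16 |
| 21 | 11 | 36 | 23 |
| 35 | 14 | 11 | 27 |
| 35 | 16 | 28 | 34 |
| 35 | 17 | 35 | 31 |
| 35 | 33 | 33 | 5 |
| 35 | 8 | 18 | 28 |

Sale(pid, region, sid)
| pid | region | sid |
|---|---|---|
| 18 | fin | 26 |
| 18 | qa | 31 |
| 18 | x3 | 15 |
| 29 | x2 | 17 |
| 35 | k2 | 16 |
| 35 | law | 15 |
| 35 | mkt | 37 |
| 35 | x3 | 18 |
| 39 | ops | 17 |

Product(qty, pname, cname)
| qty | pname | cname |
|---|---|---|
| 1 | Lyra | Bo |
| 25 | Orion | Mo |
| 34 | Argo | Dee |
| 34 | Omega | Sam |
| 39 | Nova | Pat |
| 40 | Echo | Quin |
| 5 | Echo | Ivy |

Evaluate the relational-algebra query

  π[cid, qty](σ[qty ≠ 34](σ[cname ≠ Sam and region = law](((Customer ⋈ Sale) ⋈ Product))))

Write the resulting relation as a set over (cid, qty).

{(33, 5)}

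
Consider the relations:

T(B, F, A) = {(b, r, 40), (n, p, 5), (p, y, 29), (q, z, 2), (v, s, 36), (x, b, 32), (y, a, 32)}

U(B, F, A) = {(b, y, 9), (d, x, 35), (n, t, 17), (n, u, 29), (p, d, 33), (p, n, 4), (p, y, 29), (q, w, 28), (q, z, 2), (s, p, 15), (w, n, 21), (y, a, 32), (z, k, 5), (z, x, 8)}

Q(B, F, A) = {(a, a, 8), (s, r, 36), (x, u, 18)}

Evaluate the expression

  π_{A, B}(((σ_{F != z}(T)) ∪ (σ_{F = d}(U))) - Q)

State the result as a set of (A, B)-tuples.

{(29, p), (32, x), (32, y), (33, p), (36, v), (40, b), (5, n)}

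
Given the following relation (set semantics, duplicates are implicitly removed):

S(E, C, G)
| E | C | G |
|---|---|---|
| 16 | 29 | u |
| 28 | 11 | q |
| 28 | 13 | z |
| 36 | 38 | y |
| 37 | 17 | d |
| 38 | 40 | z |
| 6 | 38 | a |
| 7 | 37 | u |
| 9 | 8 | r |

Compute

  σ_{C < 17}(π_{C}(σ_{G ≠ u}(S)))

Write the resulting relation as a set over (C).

Filtering on G ≠ u leaves {(28, 11, q), (28, 13, z), (36, 38, y), (37, 17, d), (38, 40, z), (6, 38, a), (9, 8, r)}.
Projecting to C (1 duplicate(s) eliminated): {11, 13, 17, 38, 40, 8}
Filtering on C < 17 leaves {11, 13, 8}.

{11, 13, 8}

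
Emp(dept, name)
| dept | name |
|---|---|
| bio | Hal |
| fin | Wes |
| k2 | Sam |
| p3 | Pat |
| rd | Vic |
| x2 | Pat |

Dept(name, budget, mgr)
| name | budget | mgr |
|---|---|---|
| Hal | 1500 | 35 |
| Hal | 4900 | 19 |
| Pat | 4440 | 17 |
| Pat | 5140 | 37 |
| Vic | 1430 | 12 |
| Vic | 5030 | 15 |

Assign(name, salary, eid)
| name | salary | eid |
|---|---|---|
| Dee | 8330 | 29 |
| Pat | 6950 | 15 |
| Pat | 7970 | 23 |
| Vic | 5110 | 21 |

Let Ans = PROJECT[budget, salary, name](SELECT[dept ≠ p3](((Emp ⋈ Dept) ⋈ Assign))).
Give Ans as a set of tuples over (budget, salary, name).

{(1430, 5110, Vic), (4440, 6950, Pat), (4440, 7970, Pat), (5030, 5110, Vic), (5140, 6950, Pat), (5140, 7970, Pat)}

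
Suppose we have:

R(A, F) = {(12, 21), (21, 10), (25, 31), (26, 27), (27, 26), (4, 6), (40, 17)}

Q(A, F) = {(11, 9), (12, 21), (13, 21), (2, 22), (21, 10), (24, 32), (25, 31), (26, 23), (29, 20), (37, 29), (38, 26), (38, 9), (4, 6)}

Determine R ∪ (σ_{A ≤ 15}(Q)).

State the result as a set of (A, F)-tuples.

σ[A ≤ 15]: keep tuples satisfying A ≤ 15 → {(11, 9), (12, 21), (13, 21), (2, 22), (4, 6)}
Taking the union: {(11, 9), (12, 21), (13, 21), (2, 22), (21, 10), (25, 31), (26, 27), (27, 26), (4, 6), (40, 17)}

{(11, 9), (12, 21), (13, 21), (2, 22), (21, 10), (25, 31), (26, 27), (27, 26), (4, 6), (40, 17)}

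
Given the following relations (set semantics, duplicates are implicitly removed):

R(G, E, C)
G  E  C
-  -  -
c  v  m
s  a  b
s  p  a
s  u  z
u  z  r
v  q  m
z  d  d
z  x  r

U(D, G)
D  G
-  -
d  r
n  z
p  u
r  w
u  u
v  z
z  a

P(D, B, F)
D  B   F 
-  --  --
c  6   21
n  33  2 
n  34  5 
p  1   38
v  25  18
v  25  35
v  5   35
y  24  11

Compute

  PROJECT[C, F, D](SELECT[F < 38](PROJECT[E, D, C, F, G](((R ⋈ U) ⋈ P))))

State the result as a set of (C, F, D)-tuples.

Joining R and U on G yields {(u, z, r, p), (u, z, r, u), (z, d, d, n), (z, d, d, v), (z, x, r, n), (z, x, r, v)}.
Joining (R ⋈ U) and P on D yields {(u, z, r, p, 1, 38), (z, d, d, n, 33, 2), (z, d, d, n, 34, 5), (z, d, d, v, 25, 18), (z, d, d, v, 25, 35), (z, d, d, v, 5, 35), (z, x, r, n, 33, 2), (z, x, r, n, 34, 5), (z, x, r, v, 25, 18), (z, x, r, v, 25, 35), (z, x, r, v, 5, 35)}.
π_{E, D, C, F, G} gives {(d, n, d, 2, z), (d, n, d, 5, z), (d, v, d, 18, z), (d, v, d, 35, z), (x, n, r, 2, z), (x, n, r, 5, z), (x, v, r, 18, z), (x, v, r, 35, z), (z, p, r, 38, u)} (2 duplicate(s) eliminated).
Apply σ_{F < 38}; surviving tuples: {(d, n, d, 2, z), (d, n, d, 5, z), (d, v, d, 18, z), (d, v, d, 35, z), (x, n, r, 2, z), (x, n, r, 5, z), (x, v, r, 18, z), (x, v, r, 35, z)}
π_{C, F, D} gives {(d, 18, v), (d, 2, n), (d, 35, v), (d, 5, n), (r, 18, v), (r, 2, n), (r, 35, v), (r, 5, n)}.

{(d, 18, v), (d, 2, n), (d, 35, v), (d, 5, n), (r, 18, v), (r, 2, n), (r, 35, v), (r, 5, n)}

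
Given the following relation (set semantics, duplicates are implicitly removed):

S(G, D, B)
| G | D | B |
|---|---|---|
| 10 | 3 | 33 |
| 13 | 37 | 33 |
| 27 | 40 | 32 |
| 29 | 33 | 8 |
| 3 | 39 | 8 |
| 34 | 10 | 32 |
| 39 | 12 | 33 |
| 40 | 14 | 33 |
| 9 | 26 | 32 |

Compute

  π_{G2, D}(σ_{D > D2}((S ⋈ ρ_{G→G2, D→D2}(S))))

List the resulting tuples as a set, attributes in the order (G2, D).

{(10, 12), (10, 14), (10, 37), (29, 39), (34, 26), (34, 40), (39, 14), (39, 37), (40, 37), (9, 40)}

ρ[G→G2, D→D2]: schema becomes (G2, D2, B); tuples unchanged.
S ⋈ ρ_{G→G2, D→D2}(S) (natural join on B): {(10, 3, 33, 10, 3), (10, 3, 33, 13, 37), (10, 3, 33, 39, 12), (10, 3, 33, 40, 14), (13, 37, 33, 10, 3), (13, 37, 33, 13, 37), (13, 37, 33, 39, 12), (13, 37, 33, 40, 14), (27, 40, 32, 27, 40), (27, 40, 32, 34, 10), (27, 40, 32, 9, 26), (29, 33, 8, 29, 33), (29, 33, 8, 3, 39), (3, 39, 8, 29, 33), (3, 39, 8, 3, 39), (34, 10, 32, 27, 40), (34, 10, 32, 34, 10), (34, 10, 32, 9, 26), (39, 12, 33, 10, 3), (39, 12, 33, 13, 37), (39, 12, 33, 39, 12), (39, 12, 33, 40, 14), (40, 14, 33, 10, 3), (40, 14, 33, 13, 37), (40, 14, 33, 39, 12), (40, 14, 33, 40, 14), (9, 26, 32, 27, 40), (9, 26, 32, 34, 10), (9, 26, 32, 9, 26)}
Apply σ_{D > D2}; surviving tuples: {(13, 37, 33, 10, 3), (13, 37, 33, 39, 12), (13, 37, 33, 40, 14), (27, 40, 32, 34, 10), (27, 40, 32, 9, 26), (3, 39, 8, 29, 33), (39, 12, 33, 10, 3), (40, 14, 33, 10, 3), (40, 14, 33, 39, 12), (9, 26, 32, 34, 10)}
π[G2, D]: project onto (G2, D) → {(10, 12), (10, 14), (10, 37), (29, 39), (34, 26), (34, 40), (39, 14), (39, 37), (40, 37), (9, 40)}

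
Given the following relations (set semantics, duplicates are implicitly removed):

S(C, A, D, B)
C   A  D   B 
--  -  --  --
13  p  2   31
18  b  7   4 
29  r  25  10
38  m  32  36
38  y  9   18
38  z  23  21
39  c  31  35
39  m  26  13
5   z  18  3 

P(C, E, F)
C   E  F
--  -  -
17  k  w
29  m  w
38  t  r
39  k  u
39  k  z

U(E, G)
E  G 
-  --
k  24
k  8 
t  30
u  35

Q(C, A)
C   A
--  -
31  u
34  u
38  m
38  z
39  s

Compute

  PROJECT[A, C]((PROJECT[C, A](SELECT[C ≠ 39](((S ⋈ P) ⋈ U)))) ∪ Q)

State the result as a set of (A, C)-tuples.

Natural join on C: {(29, r, 25, 10, m, w), (38, m, 32, 36, t, r), (38, y, 9, 18, t, r), (38, z, 23, 21, t, r), (39, c, 31, 35, k, u), (39, c, 31, 35, k, z), (39, m, 26, 13, k, u), (39, m, 26, 13, k, z)}
Natural join on E: {(38, m, 32, 36, t, r, 30), (38, y, 9, 18, t, r, 30), (38, z, 23, 21, t, r, 30), (39, c, 31, 35, k, u, 24), (39, c, 31, 35, k, u, 8), (39, c, 31, 35, k, z, 24), (39, c, 31, 35, k, z, 8), (39, m, 26, 13, k, u, 24), (39, m, 26, 13, k, u, 8), (39, m, 26, 13, k, z, 24), (39, m, 26, 13, k, z, 8)}
Apply σ_{C ≠ 39}; surviving tuples: {(38, m, 32, 36, t, r, 30), (38, y, 9, 18, t, r, 30), (38, z, 23, 21, t, r, 30)}
Keep only column(s) C, A: {(38, m), (38, y), (38, z)}
Union: {(38, m), (38, y), (38, z)} with {(31, u), (34, u), (38, m), (38, z), (39, s)} → {(31, u), (34, u), (38, m), (38, y), (38, z), (39, s)}
Keep only column(s) A, C: {(m, 38), (s, 39), (u, 31), (u, 34), (y, 38), (z, 38)}

{(m, 38), (s, 39), (u, 31), (u, 34), (y, 38), (z, 38)}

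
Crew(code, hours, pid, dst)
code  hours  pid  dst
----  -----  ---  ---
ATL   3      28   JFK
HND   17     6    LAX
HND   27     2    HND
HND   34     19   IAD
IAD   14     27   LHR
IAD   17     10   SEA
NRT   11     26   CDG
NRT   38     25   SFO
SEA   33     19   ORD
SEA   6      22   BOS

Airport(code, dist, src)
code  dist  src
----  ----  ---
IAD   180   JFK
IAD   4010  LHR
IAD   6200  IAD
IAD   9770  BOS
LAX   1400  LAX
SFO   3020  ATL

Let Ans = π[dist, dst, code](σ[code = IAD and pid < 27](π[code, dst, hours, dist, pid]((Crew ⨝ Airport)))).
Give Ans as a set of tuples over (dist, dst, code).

{(180, SEA, IAD), (4010, SEA, IAD), (6200, SEA, IAD), (9770, SEA, IAD)}

Natural join on code: {(IAD, 14, 27, LHR, 180, JFK), (IAD, 14, 27, LHR, 4010, LHR), (IAD, 14, 27, LHR, 6200, IAD), (IAD, 14, 27, LHR, 9770, BOS), (IAD, 17, 10, SEA, 180, JFK), (IAD, 17, 10, SEA, 4010, LHR), (IAD, 17, 10, SEA, 6200, IAD), (IAD, 17, 10, SEA, 9770, BOS)}
π_{code, dst, hours, dist, pid} gives {(IAD, LHR, 14, 180, 27), (IAD, LHR, 14, 4010, 27), (IAD, LHR, 14, 6200, 27), (IAD, LHR, 14, 9770, 27), (IAD, SEA, 17, 180, 10), (IAD, SEA, 17, 4010, 10), (IAD, SEA, 17, 6200, 10), (IAD, SEA, 17, 9770, 10)}.
Selection code = IAD and pid < 27: {(IAD, SEA, 17, 180, 10), (IAD, SEA, 17, 4010, 10), (IAD, SEA, 17, 6200, 10), (IAD, SEA, 17, 9770, 10)}
π_{dist, dst, code} gives {(180, SEA, IAD), (4010, SEA, IAD), (6200, SEA, IAD), (9770, SEA, IAD)}.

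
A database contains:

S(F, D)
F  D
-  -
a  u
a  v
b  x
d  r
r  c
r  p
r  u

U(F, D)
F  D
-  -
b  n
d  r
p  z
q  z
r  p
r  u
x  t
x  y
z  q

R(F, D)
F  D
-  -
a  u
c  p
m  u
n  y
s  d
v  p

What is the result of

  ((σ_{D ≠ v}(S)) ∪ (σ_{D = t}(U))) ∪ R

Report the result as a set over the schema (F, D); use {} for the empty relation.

Selection D ≠ v: {(a, u), (b, x), (d, r), (r, c), (r, p), (r, u)}
Selection D = t: {(x, t)}
Union: {(a, u), (b, x), (d, r), (r, c), (r, p), (r, u)} with {(x, t)} → {(a, u), (b, x), (d, r), (r, c), (r, p), (r, u), (x, t)}
Union: {(a, u), (b, x), (d, r), (r, c), (r, p), (r, u), (x, t)} with {(a, u), (c, p), (m, u), (n, y), (s, d), (v, p)} → {(a, u), (b, x), (c, p), (d, r), (m, u), (n, y), (r, c), (r, p), (r, u), (s, d), (v, p), (x, t)}

{(a, u), (b, x), (c, p), (d, r), (m, u), (n, y), (r, c), (r, p), (r, u), (s, d), (v, p), (x, t)}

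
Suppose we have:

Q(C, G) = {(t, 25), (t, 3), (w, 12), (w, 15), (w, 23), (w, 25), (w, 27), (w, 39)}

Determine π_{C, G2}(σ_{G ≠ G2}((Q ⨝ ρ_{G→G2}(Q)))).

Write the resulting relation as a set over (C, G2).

{(t, 25), (t, 3), (w, 12), (w, 15), (w, 23), (w, 25), (w, 27), (w, 39)}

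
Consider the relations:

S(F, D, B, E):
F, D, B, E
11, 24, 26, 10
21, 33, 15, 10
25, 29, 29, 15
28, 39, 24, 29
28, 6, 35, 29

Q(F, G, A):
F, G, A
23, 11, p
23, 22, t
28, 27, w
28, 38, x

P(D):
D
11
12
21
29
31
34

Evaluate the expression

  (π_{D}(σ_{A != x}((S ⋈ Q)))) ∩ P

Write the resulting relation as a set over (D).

{}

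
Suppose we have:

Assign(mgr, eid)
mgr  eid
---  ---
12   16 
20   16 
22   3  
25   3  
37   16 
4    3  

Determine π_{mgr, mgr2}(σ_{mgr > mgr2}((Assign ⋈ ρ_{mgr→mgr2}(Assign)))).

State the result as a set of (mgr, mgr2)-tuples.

ρ[mgr→mgr2]: schema becomes (mgr2, eid); tuples unchanged.
Natural join on eid: {(12, 16, 12), (12, 16, 20), (12, 16, 37), (20, 16, 12), (20, 16, 20), (20, 16, 37), (22, 3, 22), (22, 3, 25), (22, 3, 4), (25, 3, 22), (25, 3, 25), (25, 3, 4), (37, 16, 12), (37, 16, 20), (37, 16, 37), (4, 3, 22), (4, 3, 25), (4, 3, 4)}
σ[mgr > mgr2]: keep tuples satisfying mgr > mgr2 → {(20, 16, 12), (22, 3, 4), (25, 3, 22), (25, 3, 4), (37, 16, 12), (37, 16, 20)}
π_{mgr, mgr2} gives {(20, 12), (22, 4), (25, 22), (25, 4), (37, 12), (37, 20)}.

{(20, 12), (22, 4), (25, 22), (25, 4), (37, 12), (37, 20)}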